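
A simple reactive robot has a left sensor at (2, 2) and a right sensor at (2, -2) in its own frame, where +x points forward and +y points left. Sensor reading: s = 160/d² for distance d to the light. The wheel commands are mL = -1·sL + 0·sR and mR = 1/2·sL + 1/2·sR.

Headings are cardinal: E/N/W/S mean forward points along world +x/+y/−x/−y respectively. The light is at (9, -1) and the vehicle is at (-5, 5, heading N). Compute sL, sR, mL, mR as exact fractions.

1/2 10/13 -1/2 33/52

left sensor world pos  = (-7, 7); dL² = 320
right sensor world pos = (-3, 7); dR² = 208
sL = 160/320 = 1/2
sR = 160/208 = 10/13
mL = -1·sL + 0·sR = -1/2
mR = 1/2·sL + 1/2·sR = 33/52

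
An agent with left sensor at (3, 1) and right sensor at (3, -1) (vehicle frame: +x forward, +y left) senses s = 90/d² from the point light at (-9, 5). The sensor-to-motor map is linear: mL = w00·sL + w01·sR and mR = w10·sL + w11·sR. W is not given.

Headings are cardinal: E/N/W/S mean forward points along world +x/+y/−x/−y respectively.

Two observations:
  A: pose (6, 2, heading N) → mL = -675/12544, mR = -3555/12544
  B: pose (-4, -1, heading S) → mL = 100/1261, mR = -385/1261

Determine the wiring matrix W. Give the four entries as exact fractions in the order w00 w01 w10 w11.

-1/2 1/2 -1 1/2

obs A: pose=(6,2,N) → sL=45/98, sR=45/128, mL=-675/12544, mR=-3555/12544
obs B: pose=(-4,-1,S) → sL=10/13, sR=90/97, mL=100/1261, mR=-385/1261
sensor matrix S = [[45/98, 45/128], [10/13, 90/97]]; det S = 615375/3954496
solve [mL_A; mL_B] = S·[w00; w01] and [mR_A; mR_B] = S·[w10; w11]:
  w00 = -1/2, w01 = 1/2, w10 = -1, w11 = 1/2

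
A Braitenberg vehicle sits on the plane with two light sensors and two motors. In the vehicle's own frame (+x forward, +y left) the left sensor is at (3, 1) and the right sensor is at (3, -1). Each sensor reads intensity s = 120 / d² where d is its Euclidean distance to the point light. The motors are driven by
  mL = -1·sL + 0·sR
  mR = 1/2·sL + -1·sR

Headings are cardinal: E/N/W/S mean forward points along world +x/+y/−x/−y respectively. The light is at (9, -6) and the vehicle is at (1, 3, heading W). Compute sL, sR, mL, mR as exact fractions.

24/37 120/221 -24/37 -1788/8177

left sensor world pos  = (-2, 2); dL² = 185
right sensor world pos = (-2, 4); dR² = 221
sL = 120/185 = 24/37
sR = 120/221 = 120/221
mL = -1·sL + 0·sR = -24/37
mR = 1/2·sL + -1·sR = -1788/8177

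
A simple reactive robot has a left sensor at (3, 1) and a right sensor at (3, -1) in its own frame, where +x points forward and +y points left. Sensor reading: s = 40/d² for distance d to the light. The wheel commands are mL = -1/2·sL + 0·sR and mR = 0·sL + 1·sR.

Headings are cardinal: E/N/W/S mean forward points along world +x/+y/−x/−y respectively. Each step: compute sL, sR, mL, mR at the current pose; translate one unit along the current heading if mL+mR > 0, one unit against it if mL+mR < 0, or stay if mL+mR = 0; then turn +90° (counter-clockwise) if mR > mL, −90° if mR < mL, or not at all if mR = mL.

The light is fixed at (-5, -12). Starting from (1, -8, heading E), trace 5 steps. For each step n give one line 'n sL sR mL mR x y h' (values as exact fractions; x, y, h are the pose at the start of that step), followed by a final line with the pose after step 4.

0 20/53 4/9 -10/53 4/9 1 -8 E
1 8/17 40/113 -4/17 40/113 2 -8 N
2 5/4 10/13 -5/8 10/13 2 -7 W
3 40/53 40/29 -20/53 40/29 1 -7 S
4 20/53 4/9 -10/53 4/9 1 -8 E
final 2 -8 N

n=0: pose=(1,-8,E); sL=20/53, sR=4/9; mL=-10/53, mR=4/9; mL+mR=122/477 → advance +1; mR−mL=302/477 → turn +1·90°
n=1: pose=(2,-8,N); sL=8/17, sR=40/113; mL=-4/17, mR=40/113; mL+mR=228/1921 → advance +1; mR−mL=1132/1921 → turn +1·90°
n=2: pose=(2,-7,W); sL=5/4, sR=10/13; mL=-5/8, mR=10/13; mL+mR=15/104 → advance +1; mR−mL=145/104 → turn +1·90°
n=3: pose=(1,-7,S); sL=40/53, sR=40/29; mL=-20/53, mR=40/29; mL+mR=1540/1537 → advance +1; mR−mL=2700/1537 → turn +1·90°
n=4: pose=(1,-8,E); sL=20/53, sR=4/9; mL=-10/53, mR=4/9; mL+mR=122/477 → advance +1; mR−mL=302/477 → turn +1·90°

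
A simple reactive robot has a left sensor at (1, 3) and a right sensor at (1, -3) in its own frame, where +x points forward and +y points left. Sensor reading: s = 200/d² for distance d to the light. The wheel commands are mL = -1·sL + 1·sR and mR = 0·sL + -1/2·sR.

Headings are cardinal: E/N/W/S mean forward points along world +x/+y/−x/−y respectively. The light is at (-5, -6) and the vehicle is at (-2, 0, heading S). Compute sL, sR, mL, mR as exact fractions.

200/61 8 288/61 -4

left sensor world pos  = (1, -1); dL² = 61
right sensor world pos = (-5, -1); dR² = 25
sL = 200/61 = 200/61
sR = 200/25 = 8
mL = -1·sL + 1·sR = 288/61
mR = 0·sL + -1/2·sR = -4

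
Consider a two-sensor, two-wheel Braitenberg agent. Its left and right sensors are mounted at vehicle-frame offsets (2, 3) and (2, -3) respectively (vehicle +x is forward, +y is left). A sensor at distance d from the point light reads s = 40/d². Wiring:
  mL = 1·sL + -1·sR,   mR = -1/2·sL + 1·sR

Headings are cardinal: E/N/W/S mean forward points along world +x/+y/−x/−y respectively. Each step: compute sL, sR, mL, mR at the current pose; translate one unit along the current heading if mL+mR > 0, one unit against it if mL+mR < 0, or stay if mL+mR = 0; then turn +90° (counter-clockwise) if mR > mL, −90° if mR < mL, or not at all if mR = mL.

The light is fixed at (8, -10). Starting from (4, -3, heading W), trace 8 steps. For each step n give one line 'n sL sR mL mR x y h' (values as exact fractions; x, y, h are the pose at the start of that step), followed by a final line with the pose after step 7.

0 10/13 5/17 105/221 -20/221 4 -3 W
1 8/29 8/17 -96/493 164/493 3 -3 N
2 20/37 4/17 192/629 -22/629 3 -2 W
3 40/181 40/109 -2880/19729 5060/19729 2 -2 N
4 2/5 5/26 27/130 -1/130 2 -1 W
5 40/221 40/137 -3360/30277 6100/30277 1 -1 N
6 4/13 4/25 48/325 2/325 1 0 W
7 8/53 40/169 -768/8957 1444/8957 0 0 N
final 0 1 W

n=0: pose=(4,-3,W); sL=10/13, sR=5/17; mL=105/221, mR=-20/221; mL+mR=5/13 → advance +1; mR−mL=-125/221 → turn -1·90°
n=1: pose=(3,-3,N); sL=8/29, sR=8/17; mL=-96/493, mR=164/493; mL+mR=4/29 → advance +1; mR−mL=260/493 → turn +1·90°
n=2: pose=(3,-2,W); sL=20/37, sR=4/17; mL=192/629, mR=-22/629; mL+mR=10/37 → advance +1; mR−mL=-214/629 → turn -1·90°
n=3: pose=(2,-2,N); sL=40/181, sR=40/109; mL=-2880/19729, mR=5060/19729; mL+mR=20/181 → advance +1; mR−mL=7940/19729 → turn +1·90°
n=4: pose=(2,-1,W); sL=2/5, sR=5/26; mL=27/130, mR=-1/130; mL+mR=1/5 → advance +1; mR−mL=-14/65 → turn -1·90°
n=5: pose=(1,-1,N); sL=40/221, sR=40/137; mL=-3360/30277, mR=6100/30277; mL+mR=20/221 → advance +1; mR−mL=9460/30277 → turn +1·90°
n=6: pose=(1,0,W); sL=4/13, sR=4/25; mL=48/325, mR=2/325; mL+mR=2/13 → advance +1; mR−mL=-46/325 → turn -1·90°
n=7: pose=(0,0,N); sL=8/53, sR=40/169; mL=-768/8957, mR=1444/8957; mL+mR=4/53 → advance +1; mR−mL=2212/8957 → turn +1·90°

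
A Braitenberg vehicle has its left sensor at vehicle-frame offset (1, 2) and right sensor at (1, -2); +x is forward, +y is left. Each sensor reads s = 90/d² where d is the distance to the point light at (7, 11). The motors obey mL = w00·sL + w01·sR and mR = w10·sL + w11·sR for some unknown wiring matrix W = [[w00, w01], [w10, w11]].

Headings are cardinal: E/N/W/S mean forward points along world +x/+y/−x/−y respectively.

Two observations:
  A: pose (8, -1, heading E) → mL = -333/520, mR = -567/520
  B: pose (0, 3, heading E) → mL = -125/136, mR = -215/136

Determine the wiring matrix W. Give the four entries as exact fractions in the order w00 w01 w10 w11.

-1 1/2 -1 -1/2

obs A: pose=(8,-1,E) → sL=45/52, sR=9/20, mL=-333/520, mR=-567/520
obs B: pose=(0,3,E) → sL=5/4, sR=45/68, mL=-125/136, mR=-215/136
sensor matrix S = [[45/52, 9/20], [5/4, 45/68]]; det S = 9/884
solve [mL_A; mL_B] = S·[w00; w01] and [mR_A; mR_B] = S·[w10; w11]:
  w00 = -1, w01 = 1/2, w10 = -1, w11 = -1/2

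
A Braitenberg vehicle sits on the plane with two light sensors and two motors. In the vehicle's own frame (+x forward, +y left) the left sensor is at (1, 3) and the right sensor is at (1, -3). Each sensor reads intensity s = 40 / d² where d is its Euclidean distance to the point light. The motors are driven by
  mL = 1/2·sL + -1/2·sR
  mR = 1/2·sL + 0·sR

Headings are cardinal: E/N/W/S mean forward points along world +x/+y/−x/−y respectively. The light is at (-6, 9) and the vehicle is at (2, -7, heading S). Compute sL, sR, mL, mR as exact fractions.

4/41 20/157 -96/6437 2/41

left sensor world pos  = (5, -8); dL² = 410
right sensor world pos = (-1, -8); dR² = 314
sL = 40/410 = 4/41
sR = 40/314 = 20/157
mL = 1/2·sL + -1/2·sR = -96/6437
mR = 1/2·sL + 0·sR = 2/41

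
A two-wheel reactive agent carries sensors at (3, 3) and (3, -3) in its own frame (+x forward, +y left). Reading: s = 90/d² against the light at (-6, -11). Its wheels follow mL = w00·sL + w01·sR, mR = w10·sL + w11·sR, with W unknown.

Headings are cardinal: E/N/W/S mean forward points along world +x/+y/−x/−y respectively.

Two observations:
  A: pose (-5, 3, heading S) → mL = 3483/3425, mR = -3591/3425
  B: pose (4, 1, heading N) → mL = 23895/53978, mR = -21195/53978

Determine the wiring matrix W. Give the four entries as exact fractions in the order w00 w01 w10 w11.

obs A: pose=(-5,3,S) → sL=90/137, sR=18/25, mL=3483/3425, mR=-3591/3425
obs B: pose=(4,1,N) → sL=45/137, sR=45/197, mL=23895/53978, mR=-21195/53978
sensor matrix S = [[90/137, 18/25], [45/137, 45/197]]; det S = -11664/134945
solve [mL_A; mL_B] = S·[w00; w01] and [mR_A; mR_B] = S·[w10; w11]:
  w00 = 1, w01 = 1/2, w10 = -1/2, w11 = -1

1 1/2 -1/2 -1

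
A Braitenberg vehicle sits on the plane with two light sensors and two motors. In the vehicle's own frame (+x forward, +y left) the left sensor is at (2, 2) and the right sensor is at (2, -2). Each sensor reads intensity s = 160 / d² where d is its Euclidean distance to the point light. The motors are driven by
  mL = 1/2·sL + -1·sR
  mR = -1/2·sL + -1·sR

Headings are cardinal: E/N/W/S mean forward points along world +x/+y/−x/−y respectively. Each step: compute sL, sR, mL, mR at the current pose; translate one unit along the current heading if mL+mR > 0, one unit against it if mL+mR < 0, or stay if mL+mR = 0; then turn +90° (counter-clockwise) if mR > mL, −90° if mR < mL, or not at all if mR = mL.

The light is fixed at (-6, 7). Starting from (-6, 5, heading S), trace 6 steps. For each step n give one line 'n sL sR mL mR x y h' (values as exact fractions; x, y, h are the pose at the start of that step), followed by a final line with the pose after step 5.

n=0: pose=(-6,5,S); sL=8, sR=8; mL=-4, mR=-12; mL+mR=-16 → advance -1; mR−mL=-8 → turn -1·90°
n=1: pose=(-6,6,W); sL=160/13, sR=32; mL=-336/13, mR=-496/13; mL+mR=-64 → advance -1; mR−mL=-160/13 → turn -1·90°
n=2: pose=(-5,6,N); sL=80, sR=16; mL=24, mR=-56; mL+mR=-32 → advance -1; mR−mL=-80 → turn -1·90°
n=3: pose=(-5,5,E); sL=160/9, sR=32/5; mL=112/45, mR=-688/45; mL+mR=-64/5 → advance -1; mR−mL=-160/9 → turn -1·90°
n=4: pose=(-6,5,S); sL=8, sR=8; mL=-4, mR=-12; mL+mR=-16 → advance -1; mR−mL=-8 → turn -1·90°
n=5: pose=(-6,6,W); sL=160/13, sR=32; mL=-336/13, mR=-496/13; mL+mR=-64 → advance -1; mR−mL=-160/13 → turn -1·90°

0 8 8 -4 -12 -6 5 S
1 160/13 32 -336/13 -496/13 -6 6 W
2 80 16 24 -56 -5 6 N
3 160/9 32/5 112/45 -688/45 -5 5 E
4 8 8 -4 -12 -6 5 S
5 160/13 32 -336/13 -496/13 -6 6 W
final -5 6 N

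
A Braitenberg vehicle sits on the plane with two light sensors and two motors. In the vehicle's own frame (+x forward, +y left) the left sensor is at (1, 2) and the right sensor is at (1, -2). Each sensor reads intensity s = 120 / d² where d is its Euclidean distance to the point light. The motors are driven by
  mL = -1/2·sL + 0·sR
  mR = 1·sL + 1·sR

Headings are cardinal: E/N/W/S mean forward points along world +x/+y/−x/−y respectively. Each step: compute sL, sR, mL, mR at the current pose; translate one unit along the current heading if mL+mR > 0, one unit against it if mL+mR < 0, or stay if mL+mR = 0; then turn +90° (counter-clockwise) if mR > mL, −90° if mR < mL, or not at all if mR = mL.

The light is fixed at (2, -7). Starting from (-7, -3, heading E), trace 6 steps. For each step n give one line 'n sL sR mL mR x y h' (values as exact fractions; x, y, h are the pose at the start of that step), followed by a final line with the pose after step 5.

0 6/5 30/17 -3/5 252/85 -7 -3 E
1 24/25 120/61 -12/25 4464/1525 -6 -3 N
2 4/3 12/13 -2/3 88/39 -6 -2 W
3 24/13 120/137 -12/13 4848/1781 -7 -2 S
4 6/5 30/17 -3/5 252/85 -7 -3 E
5 24/25 120/61 -12/25 4464/1525 -6 -3 N
final -6 -2 W

n=0: pose=(-7,-3,E); sL=6/5, sR=30/17; mL=-3/5, mR=252/85; mL+mR=201/85 → advance +1; mR−mL=303/85 → turn +1·90°
n=1: pose=(-6,-3,N); sL=24/25, sR=120/61; mL=-12/25, mR=4464/1525; mL+mR=3732/1525 → advance +1; mR−mL=5196/1525 → turn +1·90°
n=2: pose=(-6,-2,W); sL=4/3, sR=12/13; mL=-2/3, mR=88/39; mL+mR=62/39 → advance +1; mR−mL=38/13 → turn +1·90°
n=3: pose=(-7,-2,S); sL=24/13, sR=120/137; mL=-12/13, mR=4848/1781; mL+mR=3204/1781 → advance +1; mR−mL=6492/1781 → turn +1·90°
n=4: pose=(-7,-3,E); sL=6/5, sR=30/17; mL=-3/5, mR=252/85; mL+mR=201/85 → advance +1; mR−mL=303/85 → turn +1·90°
n=5: pose=(-6,-3,N); sL=24/25, sR=120/61; mL=-12/25, mR=4464/1525; mL+mR=3732/1525 → advance +1; mR−mL=5196/1525 → turn +1·90°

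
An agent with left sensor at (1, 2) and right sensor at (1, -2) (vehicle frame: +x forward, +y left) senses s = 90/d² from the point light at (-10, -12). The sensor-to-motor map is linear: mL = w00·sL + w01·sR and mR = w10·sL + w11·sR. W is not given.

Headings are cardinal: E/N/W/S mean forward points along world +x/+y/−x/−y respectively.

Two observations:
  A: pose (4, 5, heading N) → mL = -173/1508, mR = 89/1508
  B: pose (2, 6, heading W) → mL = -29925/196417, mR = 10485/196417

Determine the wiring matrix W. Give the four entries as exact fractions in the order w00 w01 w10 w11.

-1 1/2 -1/2 1

obs A: pose=(4,5,N) → sL=5/26, sR=9/58, mL=-173/1508, mR=89/1508
obs B: pose=(2,6,W) → sL=90/377, sR=90/521, mL=-29925/196417, mR=10485/196417
sensor matrix S = [[5/26, 9/58], [90/377, 90/521]]; det S = -21780/5696093
solve [mL_A; mL_B] = S·[w00; w01] and [mR_A; mR_B] = S·[w10; w11]:
  w00 = -1, w01 = 1/2, w10 = -1/2, w11 = 1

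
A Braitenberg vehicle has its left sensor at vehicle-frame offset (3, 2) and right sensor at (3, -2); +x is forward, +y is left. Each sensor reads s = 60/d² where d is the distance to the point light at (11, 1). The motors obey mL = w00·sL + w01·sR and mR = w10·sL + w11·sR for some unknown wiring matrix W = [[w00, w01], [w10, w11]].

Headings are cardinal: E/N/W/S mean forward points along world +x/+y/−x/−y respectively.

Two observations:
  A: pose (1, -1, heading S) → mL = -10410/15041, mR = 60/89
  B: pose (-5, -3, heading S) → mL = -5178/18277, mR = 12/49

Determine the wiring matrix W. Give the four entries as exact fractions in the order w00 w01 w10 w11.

-1/2 -1 1 0

obs A: pose=(1,-1,S) → sL=60/89, sR=60/169, mL=-10410/15041, mR=60/89
obs B: pose=(-5,-3,S) → sL=12/49, sR=60/373, mL=-5178/18277, mR=12/49
sensor matrix S = [[60/89, 60/169], [12/49, 60/373]]; det S = 5909760/274904357
solve [mL_A; mL_B] = S·[w00; w01] and [mR_A; mR_B] = S·[w10; w11]:
  w00 = -1/2, w01 = -1, w10 = 1, w11 = 0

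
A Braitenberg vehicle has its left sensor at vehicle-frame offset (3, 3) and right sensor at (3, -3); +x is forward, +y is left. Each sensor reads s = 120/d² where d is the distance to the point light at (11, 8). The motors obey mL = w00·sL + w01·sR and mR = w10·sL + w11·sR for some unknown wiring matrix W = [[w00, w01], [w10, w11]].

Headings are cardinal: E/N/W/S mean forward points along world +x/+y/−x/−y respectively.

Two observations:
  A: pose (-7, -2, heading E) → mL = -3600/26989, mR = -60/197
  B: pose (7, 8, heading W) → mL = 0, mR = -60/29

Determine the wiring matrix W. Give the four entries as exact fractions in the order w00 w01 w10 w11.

obs A: pose=(-7,-2,E) → sL=60/137, sR=60/197, mL=-3600/26989, mR=-60/197
obs B: pose=(7,8,W) → sL=60/29, sR=60/29, mL=0, mR=-60/29
sensor matrix S = [[60/137, 60/197], [60/29, 60/29]]; det S = 216000/782681
solve [mL_A; mL_B] = S·[w00; w01] and [mR_A; mR_B] = S·[w10; w11]:
  w00 = -1, w01 = 1, w10 = 0, w11 = -1

-1 1 0 -1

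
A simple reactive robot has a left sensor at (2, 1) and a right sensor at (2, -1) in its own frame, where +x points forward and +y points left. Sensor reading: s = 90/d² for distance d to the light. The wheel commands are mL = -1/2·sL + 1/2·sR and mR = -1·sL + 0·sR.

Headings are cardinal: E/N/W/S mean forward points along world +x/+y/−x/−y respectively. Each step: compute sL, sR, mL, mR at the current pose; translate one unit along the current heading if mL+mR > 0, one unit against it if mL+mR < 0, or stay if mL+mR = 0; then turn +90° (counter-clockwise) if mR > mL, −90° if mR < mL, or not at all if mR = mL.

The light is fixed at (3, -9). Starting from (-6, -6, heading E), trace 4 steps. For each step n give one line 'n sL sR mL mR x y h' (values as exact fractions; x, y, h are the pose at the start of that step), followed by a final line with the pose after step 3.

n=0: pose=(-6,-6,E); sL=18/13, sR=90/53; mL=108/689, mR=-18/13; mL+mR=-846/689 → advance -1; mR−mL=-1062/689 → turn -1·90°
n=1: pose=(-7,-6,S); sL=45/41, sR=45/61; mL=-450/2501, mR=-45/41; mL+mR=-3195/2501 → advance -1; mR−mL=-2295/2501 → turn -1·90°
n=2: pose=(-7,-5,W); sL=10/17, sR=90/169; mL=-80/2873, mR=-10/17; mL+mR=-1770/2873 → advance -1; mR−mL=-1610/2873 → turn -1·90°
n=3: pose=(-6,-5,N); sL=45/68, sR=9/10; mL=81/680, mR=-45/68; mL+mR=-369/680 → advance -1; mR−mL=-531/680 → turn -1·90°

0 18/13 90/53 108/689 -18/13 -6 -6 E
1 45/41 45/61 -450/2501 -45/41 -7 -6 S
2 10/17 90/169 -80/2873 -10/17 -7 -5 W
3 45/68 9/10 81/680 -45/68 -6 -5 N
final -6 -6 E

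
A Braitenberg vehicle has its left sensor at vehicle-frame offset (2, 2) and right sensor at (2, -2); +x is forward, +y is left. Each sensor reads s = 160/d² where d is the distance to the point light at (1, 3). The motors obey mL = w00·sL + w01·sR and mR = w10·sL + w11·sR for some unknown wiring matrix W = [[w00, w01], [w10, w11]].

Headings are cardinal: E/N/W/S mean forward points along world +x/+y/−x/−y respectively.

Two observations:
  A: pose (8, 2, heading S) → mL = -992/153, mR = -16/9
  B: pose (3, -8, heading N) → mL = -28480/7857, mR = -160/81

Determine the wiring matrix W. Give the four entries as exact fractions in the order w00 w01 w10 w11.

obs A: pose=(8,2,S) → sL=16/9, sR=80/17, mL=-992/153, mR=-16/9
obs B: pose=(3,-8,N) → sL=160/81, sR=160/97, mL=-28480/7857, mR=-160/81
sensor matrix S = [[16/9, 80/17], [160/81, 160/97]]; det S = -849920/133569
solve [mL_A; mL_B] = S·[w00; w01] and [mR_A; mR_B] = S·[w10; w11]:
  w00 = -1, w01 = -1, w10 = -1, w11 = 0

-1 -1 -1 0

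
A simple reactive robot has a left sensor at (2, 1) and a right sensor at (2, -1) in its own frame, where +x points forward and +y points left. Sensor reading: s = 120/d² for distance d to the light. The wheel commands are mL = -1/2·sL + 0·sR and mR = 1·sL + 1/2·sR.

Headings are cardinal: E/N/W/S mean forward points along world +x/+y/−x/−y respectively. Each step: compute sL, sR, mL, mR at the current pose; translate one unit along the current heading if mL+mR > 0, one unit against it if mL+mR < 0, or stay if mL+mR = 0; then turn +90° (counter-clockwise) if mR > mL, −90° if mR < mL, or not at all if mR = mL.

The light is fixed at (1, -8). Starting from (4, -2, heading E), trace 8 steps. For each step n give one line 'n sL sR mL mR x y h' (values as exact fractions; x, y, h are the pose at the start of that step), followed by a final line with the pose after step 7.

0 60/37 12/5 -30/37 522/185 4 -2 E
1 120/73 120/89 -60/73 15060/6497 5 -2 N
2 3 30/17 -3/2 66/17 5 -1 W
3 120/41 120/29 -60/41 5940/1189 4 -1 S
4 60/37 12/5 -30/37 522/185 4 -2 E
5 120/73 120/89 -60/73 15060/6497 5 -2 N
6 3 30/17 -3/2 66/17 5 -1 W
7 120/41 120/29 -60/41 5940/1189 4 -1 S
final 4 -2 E

n=0: pose=(4,-2,E); sL=60/37, sR=12/5; mL=-30/37, mR=522/185; mL+mR=372/185 → advance +1; mR−mL=672/185 → turn +1·90°
n=1: pose=(5,-2,N); sL=120/73, sR=120/89; mL=-60/73, mR=15060/6497; mL+mR=9720/6497 → advance +1; mR−mL=20400/6497 → turn +1·90°
n=2: pose=(5,-1,W); sL=3, sR=30/17; mL=-3/2, mR=66/17; mL+mR=81/34 → advance +1; mR−mL=183/34 → turn +1·90°
n=3: pose=(4,-1,S); sL=120/41, sR=120/29; mL=-60/41, mR=5940/1189; mL+mR=4200/1189 → advance +1; mR−mL=7680/1189 → turn +1·90°
n=4: pose=(4,-2,E); sL=60/37, sR=12/5; mL=-30/37, mR=522/185; mL+mR=372/185 → advance +1; mR−mL=672/185 → turn +1·90°
n=5: pose=(5,-2,N); sL=120/73, sR=120/89; mL=-60/73, mR=15060/6497; mL+mR=9720/6497 → advance +1; mR−mL=20400/6497 → turn +1·90°
n=6: pose=(5,-1,W); sL=3, sR=30/17; mL=-3/2, mR=66/17; mL+mR=81/34 → advance +1; mR−mL=183/34 → turn +1·90°
n=7: pose=(4,-1,S); sL=120/41, sR=120/29; mL=-60/41, mR=5940/1189; mL+mR=4200/1189 → advance +1; mR−mL=7680/1189 → turn +1·90°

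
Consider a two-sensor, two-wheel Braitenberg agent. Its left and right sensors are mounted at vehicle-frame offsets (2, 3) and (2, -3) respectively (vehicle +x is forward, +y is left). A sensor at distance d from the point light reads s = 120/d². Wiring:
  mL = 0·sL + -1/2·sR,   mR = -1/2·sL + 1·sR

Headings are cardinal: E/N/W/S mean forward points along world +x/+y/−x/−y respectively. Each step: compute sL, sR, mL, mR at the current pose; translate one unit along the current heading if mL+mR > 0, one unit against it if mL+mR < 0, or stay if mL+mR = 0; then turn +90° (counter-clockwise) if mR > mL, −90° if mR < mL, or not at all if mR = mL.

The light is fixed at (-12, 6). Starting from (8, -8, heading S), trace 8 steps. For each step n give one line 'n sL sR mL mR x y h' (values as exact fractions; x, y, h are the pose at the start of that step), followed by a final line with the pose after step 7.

n=0: pose=(8,-8,S); sL=24/157, sR=24/109; mL=-12/109, mR=2460/17113; mL+mR=576/17113 → advance +1; mR−mL=4344/17113 → turn +1·90°
n=1: pose=(8,-9,E); sL=30/157, sR=15/101; mL=-15/202, mR=840/15857; mL+mR=-675/31714 → advance -1; mR−mL=4035/31714 → turn +1·90°
n=2: pose=(7,-9,N); sL=24/85, sR=120/653; mL=-60/653, mR=2364/55505; mL+mR=-2736/55505 → advance -1; mR−mL=7464/55505 → turn +1·90°
n=3: pose=(7,-10,W); sL=12/65, sR=60/229; mL=-30/229, mR=2526/14885; mL+mR=576/14885 → advance +1; mR−mL=4476/14885 → turn +1·90°
n=4: pose=(6,-10,S); sL=8/51, sR=40/183; mL=-20/183, mR=436/3111; mL+mR=32/1037 → advance +1; mR−mL=776/3111 → turn +1·90°
n=5: pose=(6,-11,E); sL=30/149, sR=3/20; mL=-3/40, mR=147/2980; mL+mR=-153/5960 → advance -1; mR−mL=741/5960 → turn +1·90°
n=6: pose=(5,-11,N); sL=120/421, sR=24/125; mL=-12/125, mR=2604/52625; mL+mR=-2448/52625 → advance -1; mR−mL=7656/52625 → turn +1·90°
n=7: pose=(5,-12,W); sL=20/111, sR=4/15; mL=-2/15, mR=98/555; mL+mR=8/185 → advance +1; mR−mL=172/555 → turn +1·90°

0 24/157 24/109 -12/109 2460/17113 8 -8 S
1 30/157 15/101 -15/202 840/15857 8 -9 E
2 24/85 120/653 -60/653 2364/55505 7 -9 N
3 12/65 60/229 -30/229 2526/14885 7 -10 W
4 8/51 40/183 -20/183 436/3111 6 -10 S
5 30/149 3/20 -3/40 147/2980 6 -11 E
6 120/421 24/125 -12/125 2604/52625 5 -11 N
7 20/111 4/15 -2/15 98/555 5 -12 W
final 4 -12 S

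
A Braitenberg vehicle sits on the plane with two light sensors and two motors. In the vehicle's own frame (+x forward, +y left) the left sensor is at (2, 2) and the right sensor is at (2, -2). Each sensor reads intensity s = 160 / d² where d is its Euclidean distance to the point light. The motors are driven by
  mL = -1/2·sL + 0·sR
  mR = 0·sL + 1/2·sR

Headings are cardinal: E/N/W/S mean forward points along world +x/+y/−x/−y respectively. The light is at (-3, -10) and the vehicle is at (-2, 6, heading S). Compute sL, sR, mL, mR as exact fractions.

32/41 160/197 -16/41 80/197

left sensor world pos  = (0, 4); dL² = 205
right sensor world pos = (-4, 4); dR² = 197
sL = 160/205 = 32/41
sR = 160/197 = 160/197
mL = -1/2·sL + 0·sR = -16/41
mR = 0·sL + 1/2·sR = 80/197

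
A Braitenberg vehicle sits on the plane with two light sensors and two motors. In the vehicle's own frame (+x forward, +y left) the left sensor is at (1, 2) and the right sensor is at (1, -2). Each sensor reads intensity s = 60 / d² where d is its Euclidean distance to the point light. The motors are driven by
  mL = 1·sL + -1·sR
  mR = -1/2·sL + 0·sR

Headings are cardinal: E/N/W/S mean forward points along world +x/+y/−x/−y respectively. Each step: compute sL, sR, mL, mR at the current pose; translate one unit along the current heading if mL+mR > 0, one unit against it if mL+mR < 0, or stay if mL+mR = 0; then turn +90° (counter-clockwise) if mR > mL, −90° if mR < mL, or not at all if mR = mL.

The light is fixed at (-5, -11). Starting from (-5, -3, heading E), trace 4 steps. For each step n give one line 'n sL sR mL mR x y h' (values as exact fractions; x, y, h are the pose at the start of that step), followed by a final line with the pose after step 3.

n=0: pose=(-5,-3,E); sL=60/101, sR=60/37; mL=-3840/3737, mR=-30/101; mL+mR=-4950/3737 → advance -1; mR−mL=2730/3737 → turn +1·90°
n=1: pose=(-6,-3,N); sL=2/3, sR=30/41; mL=-8/123, mR=-1/3; mL+mR=-49/123 → advance -1; mR−mL=-11/41 → turn -1·90°
n=2: pose=(-6,-4,E); sL=20/27, sR=12/5; mL=-224/135, mR=-10/27; mL+mR=-274/135 → advance -1; mR−mL=58/45 → turn +1·90°
n=3: pose=(-7,-4,N); sL=3/4, sR=15/16; mL=-3/16, mR=-3/8; mL+mR=-9/16 → advance -1; mR−mL=-3/16 → turn -1·90°

0 60/101 60/37 -3840/3737 -30/101 -5 -3 E
1 2/3 30/41 -8/123 -1/3 -6 -3 N
2 20/27 12/5 -224/135 -10/27 -6 -4 E
3 3/4 15/16 -3/16 -3/8 -7 -4 N
final -7 -5 E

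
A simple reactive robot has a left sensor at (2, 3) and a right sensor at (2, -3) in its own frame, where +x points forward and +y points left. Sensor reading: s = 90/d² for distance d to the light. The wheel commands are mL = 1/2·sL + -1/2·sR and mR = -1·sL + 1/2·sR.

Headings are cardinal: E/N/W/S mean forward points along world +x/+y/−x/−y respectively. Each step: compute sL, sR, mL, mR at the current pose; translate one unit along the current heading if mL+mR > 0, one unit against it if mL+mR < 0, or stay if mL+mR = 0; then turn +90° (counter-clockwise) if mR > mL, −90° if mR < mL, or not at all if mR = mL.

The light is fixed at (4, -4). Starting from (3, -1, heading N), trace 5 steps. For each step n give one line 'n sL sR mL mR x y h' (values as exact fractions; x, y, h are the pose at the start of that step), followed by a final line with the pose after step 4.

0 90/41 90/29 -540/1189 -765/1189 3 -1 N
1 45/13 45 -270/13 495/26 3 -2 E
2 90/41 90/17 -1080/697 315/697 2 -2 N
3 9/2 45/16 27/32 -99/32 2 -3 W
4 18/5 90/13 -108/65 -9/65 3 -3 N
final 3 -4 W

n=0: pose=(3,-1,N); sL=90/41, sR=90/29; mL=-540/1189, mR=-765/1189; mL+mR=-45/41 → advance -1; mR−mL=-225/1189 → turn -1·90°
n=1: pose=(3,-2,E); sL=45/13, sR=45; mL=-270/13, mR=495/26; mL+mR=-45/26 → advance -1; mR−mL=1035/26 → turn +1·90°
n=2: pose=(2,-2,N); sL=90/41, sR=90/17; mL=-1080/697, mR=315/697; mL+mR=-45/41 → advance -1; mR−mL=1395/697 → turn +1·90°
n=3: pose=(2,-3,W); sL=9/2, sR=45/16; mL=27/32, mR=-99/32; mL+mR=-9/4 → advance -1; mR−mL=-63/16 → turn -1·90°
n=4: pose=(3,-3,N); sL=18/5, sR=90/13; mL=-108/65, mR=-9/65; mL+mR=-9/5 → advance -1; mR−mL=99/65 → turn +1·90°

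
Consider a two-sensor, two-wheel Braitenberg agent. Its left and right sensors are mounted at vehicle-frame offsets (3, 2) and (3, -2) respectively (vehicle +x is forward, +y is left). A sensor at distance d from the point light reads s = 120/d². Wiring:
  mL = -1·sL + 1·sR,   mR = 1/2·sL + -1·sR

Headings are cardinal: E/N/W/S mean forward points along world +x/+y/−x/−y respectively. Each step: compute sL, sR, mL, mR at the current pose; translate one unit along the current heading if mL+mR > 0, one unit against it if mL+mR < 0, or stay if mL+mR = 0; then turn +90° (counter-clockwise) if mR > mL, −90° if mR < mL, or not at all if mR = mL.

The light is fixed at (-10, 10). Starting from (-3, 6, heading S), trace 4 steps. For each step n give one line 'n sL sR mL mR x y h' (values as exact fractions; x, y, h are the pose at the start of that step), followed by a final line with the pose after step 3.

0 12/13 60/37 336/481 -558/481 -3 6 S
1 120/41 120/17 2880/697 -3900/697 -3 7 W
2 10/3 6/5 -32/15 7/15 -2 7 N
3 120/61 120/29 3840/1769 -5580/1769 -2 6 W
final -1 6 N

n=0: pose=(-3,6,S); sL=12/13, sR=60/37; mL=336/481, mR=-558/481; mL+mR=-6/13 → advance -1; mR−mL=-894/481 → turn -1·90°
n=1: pose=(-3,7,W); sL=120/41, sR=120/17; mL=2880/697, mR=-3900/697; mL+mR=-60/41 → advance -1; mR−mL=-6780/697 → turn -1·90°
n=2: pose=(-2,7,N); sL=10/3, sR=6/5; mL=-32/15, mR=7/15; mL+mR=-5/3 → advance -1; mR−mL=13/5 → turn +1·90°
n=3: pose=(-2,6,W); sL=120/61, sR=120/29; mL=3840/1769, mR=-5580/1769; mL+mR=-60/61 → advance -1; mR−mL=-9420/1769 → turn -1·90°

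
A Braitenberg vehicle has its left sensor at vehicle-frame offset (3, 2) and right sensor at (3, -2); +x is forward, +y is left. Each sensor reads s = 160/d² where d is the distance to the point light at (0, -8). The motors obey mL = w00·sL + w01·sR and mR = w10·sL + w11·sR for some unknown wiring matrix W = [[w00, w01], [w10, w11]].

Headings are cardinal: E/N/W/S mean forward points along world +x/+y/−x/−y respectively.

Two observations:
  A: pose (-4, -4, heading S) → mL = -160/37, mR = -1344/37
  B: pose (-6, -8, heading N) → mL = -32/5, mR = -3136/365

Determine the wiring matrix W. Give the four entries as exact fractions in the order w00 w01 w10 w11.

obs A: pose=(-4,-4,S) → sL=32, sR=160/37, mL=-160/37, mR=-1344/37
obs B: pose=(-6,-8,N) → sL=160/73, sR=32/5, mL=-32/5, mR=-3136/365
sensor matrix S = [[32, 160/37], [160/73, 32/5]]; det S = 2637824/13505
solve [mL_A; mL_B] = S·[w00; w01] and [mR_A; mR_B] = S·[w10; w11]:
  w00 = 0, w01 = -1, w10 = -1, w11 = -1

0 -1 -1 -1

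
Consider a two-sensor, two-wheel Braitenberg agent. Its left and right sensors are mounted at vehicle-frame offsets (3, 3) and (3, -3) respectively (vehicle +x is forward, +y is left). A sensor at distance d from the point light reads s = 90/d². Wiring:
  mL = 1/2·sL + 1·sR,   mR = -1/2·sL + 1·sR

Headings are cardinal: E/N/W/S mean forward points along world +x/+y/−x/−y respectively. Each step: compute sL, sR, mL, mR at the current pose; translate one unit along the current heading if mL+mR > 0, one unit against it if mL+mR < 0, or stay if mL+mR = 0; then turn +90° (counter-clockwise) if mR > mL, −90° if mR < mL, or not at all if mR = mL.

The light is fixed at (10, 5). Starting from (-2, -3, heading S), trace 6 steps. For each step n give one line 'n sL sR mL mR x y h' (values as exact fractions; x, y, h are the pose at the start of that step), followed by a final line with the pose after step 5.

0 45/101 45/173 16875/34946 1305/34946 -2 -3 S
1 10/41 10/29 555/1189 265/1189 -2 -4 W
2 45/146 45/68 2025/2482 630/1241 -3 -4 N
3 18/25 90/221 4239/5525 261/5525 -3 -3 E
4 45/101 45/173 16875/34946 1305/34946 -2 -3 S
5 10/41 10/29 555/1189 265/1189 -2 -4 W
final -3 -4 N

n=0: pose=(-2,-3,S); sL=45/101, sR=45/173; mL=16875/34946, mR=1305/34946; mL+mR=90/173 → advance +1; mR−mL=-45/101 → turn -1·90°
n=1: pose=(-2,-4,W); sL=10/41, sR=10/29; mL=555/1189, mR=265/1189; mL+mR=20/29 → advance +1; mR−mL=-10/41 → turn -1·90°
n=2: pose=(-3,-4,N); sL=45/146, sR=45/68; mL=2025/2482, mR=630/1241; mL+mR=45/34 → advance +1; mR−mL=-45/146 → turn -1·90°
n=3: pose=(-3,-3,E); sL=18/25, sR=90/221; mL=4239/5525, mR=261/5525; mL+mR=180/221 → advance +1; mR−mL=-18/25 → turn -1·90°
n=4: pose=(-2,-3,S); sL=45/101, sR=45/173; mL=16875/34946, mR=1305/34946; mL+mR=90/173 → advance +1; mR−mL=-45/101 → turn -1·90°
n=5: pose=(-2,-4,W); sL=10/41, sR=10/29; mL=555/1189, mR=265/1189; mL+mR=20/29 → advance +1; mR−mL=-10/41 → turn -1·90°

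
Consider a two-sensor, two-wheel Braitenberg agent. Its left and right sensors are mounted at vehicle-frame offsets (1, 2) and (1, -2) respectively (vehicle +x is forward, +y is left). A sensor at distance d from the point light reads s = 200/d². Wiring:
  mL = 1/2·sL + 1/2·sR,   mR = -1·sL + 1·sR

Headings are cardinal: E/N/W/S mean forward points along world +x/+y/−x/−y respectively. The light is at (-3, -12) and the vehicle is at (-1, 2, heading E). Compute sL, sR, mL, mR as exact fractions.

40/53 200/153 8360/8109 4480/8109

left sensor world pos  = (0, 4); dL² = 265
right sensor world pos = (0, 0); dR² = 153
sL = 200/265 = 40/53
sR = 200/153 = 200/153
mL = 1/2·sL + 1/2·sR = 8360/8109
mR = -1·sL + 1·sR = 4480/8109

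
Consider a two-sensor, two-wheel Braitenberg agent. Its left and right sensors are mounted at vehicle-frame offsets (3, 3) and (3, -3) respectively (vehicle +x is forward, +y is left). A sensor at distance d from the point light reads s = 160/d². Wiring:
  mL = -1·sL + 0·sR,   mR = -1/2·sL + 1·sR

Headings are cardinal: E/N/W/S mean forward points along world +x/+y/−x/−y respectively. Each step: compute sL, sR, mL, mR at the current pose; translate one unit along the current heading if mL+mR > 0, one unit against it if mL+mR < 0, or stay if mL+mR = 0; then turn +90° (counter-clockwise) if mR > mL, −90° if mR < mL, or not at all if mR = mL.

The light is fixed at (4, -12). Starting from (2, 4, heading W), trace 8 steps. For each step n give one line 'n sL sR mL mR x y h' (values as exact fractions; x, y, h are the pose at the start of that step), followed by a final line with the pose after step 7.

n=0: pose=(2,4,W); sL=80/97, sR=80/193; mL=-80/97, mR=40/18721; mL+mR=-15400/18721 → advance -1; mR−mL=15480/18721 → turn +1·90°
n=1: pose=(3,4,S); sL=160/173, sR=32/37; mL=-160/173, mR=2576/6401; mL+mR=-3344/6401 → advance -1; mR−mL=8496/6401 → turn +1·90°
n=2: pose=(3,5,E); sL=40/101, sR=4/5; mL=-40/101, mR=304/505; mL+mR=104/505 → advance +1; mR−mL=504/505 → turn +1·90°
n=3: pose=(4,5,N); sL=160/409, sR=160/409; mL=-160/409, mR=80/409; mL+mR=-80/409 → advance -1; mR−mL=240/409 → turn +1·90°
n=4: pose=(4,4,W); sL=80/89, sR=16/37; mL=-80/89, mR=-56/3293; mL+mR=-3016/3293 → advance -1; mR−mL=2904/3293 → turn +1·90°
n=5: pose=(5,4,S); sL=32/37, sR=160/173; mL=-32/37, mR=3152/6401; mL+mR=-2384/6401 → advance -1; mR−mL=8688/6401 → turn +1·90°
n=6: pose=(5,5,E); sL=5/13, sR=40/53; mL=-5/13, mR=775/1378; mL+mR=245/1378 → advance +1; mR−mL=1305/1378 → turn +1·90°
n=7: pose=(6,5,N); sL=160/401, sR=32/85; mL=-160/401, mR=6032/34085; mL+mR=-7568/34085 → advance -1; mR−mL=19632/34085 → turn +1·90°

0 80/97 80/193 -80/97 40/18721 2 4 W
1 160/173 32/37 -160/173 2576/6401 3 4 S
2 40/101 4/5 -40/101 304/505 3 5 E
3 160/409 160/409 -160/409 80/409 4 5 N
4 80/89 16/37 -80/89 -56/3293 4 4 W
5 32/37 160/173 -32/37 3152/6401 5 4 S
6 5/13 40/53 -5/13 775/1378 5 5 E
7 160/401 32/85 -160/401 6032/34085 6 5 N
final 6 4 W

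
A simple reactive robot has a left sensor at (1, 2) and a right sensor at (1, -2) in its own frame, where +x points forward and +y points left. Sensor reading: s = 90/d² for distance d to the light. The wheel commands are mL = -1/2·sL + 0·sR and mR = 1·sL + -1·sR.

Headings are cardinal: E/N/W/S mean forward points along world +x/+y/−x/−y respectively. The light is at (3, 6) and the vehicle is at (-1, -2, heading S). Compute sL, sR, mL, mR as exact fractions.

18/17 10/13 -9/17 64/221

left sensor world pos  = (1, -3); dL² = 85
right sensor world pos = (-3, -3); dR² = 117
sL = 90/85 = 18/17
sR = 90/117 = 10/13
mL = -1/2·sL + 0·sR = -9/17
mR = 1·sL + -1·sR = 64/221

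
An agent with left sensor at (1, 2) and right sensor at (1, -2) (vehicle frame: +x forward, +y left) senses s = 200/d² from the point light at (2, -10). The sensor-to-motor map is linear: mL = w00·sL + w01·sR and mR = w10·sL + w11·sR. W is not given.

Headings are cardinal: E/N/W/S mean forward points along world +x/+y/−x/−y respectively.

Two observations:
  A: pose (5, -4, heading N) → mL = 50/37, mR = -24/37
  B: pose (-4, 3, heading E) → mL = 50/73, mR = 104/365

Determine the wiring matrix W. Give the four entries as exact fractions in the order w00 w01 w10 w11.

0 1/2 -1/2 1/2

obs A: pose=(5,-4,N) → sL=4, sR=100/37, mL=50/37, mR=-24/37
obs B: pose=(-4,3,E) → sL=4/5, sR=100/73, mL=50/73, mR=104/365
sensor matrix S = [[4, 100/37], [4/5, 100/73]]; det S = 8960/2701
solve [mL_A; mL_B] = S·[w00; w01] and [mR_A; mR_B] = S·[w10; w11]:
  w00 = 0, w01 = 1/2, w10 = -1/2, w11 = 1/2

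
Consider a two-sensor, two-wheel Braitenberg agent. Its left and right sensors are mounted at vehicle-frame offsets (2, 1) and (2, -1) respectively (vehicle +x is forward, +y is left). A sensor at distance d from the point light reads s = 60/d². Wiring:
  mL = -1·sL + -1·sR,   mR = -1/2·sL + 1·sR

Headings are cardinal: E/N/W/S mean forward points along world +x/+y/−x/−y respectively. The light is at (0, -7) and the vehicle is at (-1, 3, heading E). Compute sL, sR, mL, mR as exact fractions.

left sensor world pos  = (1, 4); dL² = 122
right sensor world pos = (1, 2); dR² = 82
sL = 60/122 = 30/61
sR = 60/82 = 30/41
mL = -1·sL + -1·sR = -3060/2501
mR = -1/2·sL + 1·sR = 1215/2501

30/61 30/41 -3060/2501 1215/2501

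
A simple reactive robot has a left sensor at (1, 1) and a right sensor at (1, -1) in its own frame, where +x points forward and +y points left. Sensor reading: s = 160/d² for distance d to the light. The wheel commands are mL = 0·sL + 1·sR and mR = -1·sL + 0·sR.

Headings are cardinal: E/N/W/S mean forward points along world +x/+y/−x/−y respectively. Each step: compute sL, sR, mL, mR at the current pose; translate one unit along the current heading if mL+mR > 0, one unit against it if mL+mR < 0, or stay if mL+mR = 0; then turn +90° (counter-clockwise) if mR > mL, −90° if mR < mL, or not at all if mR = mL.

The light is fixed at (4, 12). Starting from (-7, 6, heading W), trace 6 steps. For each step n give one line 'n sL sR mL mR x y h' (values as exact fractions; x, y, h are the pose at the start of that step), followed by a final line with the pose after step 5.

n=0: pose=(-7,6,W); sL=160/193, sR=160/169; mL=160/169, mR=-160/193; mL+mR=3840/32617 → advance +1; mR−mL=-57920/32617 → turn -1·90°
n=1: pose=(-8,6,N); sL=80/97, sR=80/73; mL=80/73, mR=-80/97; mL+mR=1920/7081 → advance +1; mR−mL=-13600/7081 → turn -1·90°
n=2: pose=(-8,7,E); sL=160/137, sR=160/157; mL=160/157, mR=-160/137; mL+mR=-3200/21509 → advance -1; mR−mL=-47040/21509 → turn -1·90°
n=3: pose=(-9,7,S); sL=8/9, sR=20/29; mL=20/29, mR=-8/9; mL+mR=-52/261 → advance -1; mR−mL=-412/261 → turn -1·90°
n=4: pose=(-9,8,W); sL=160/221, sR=32/41; mL=32/41, mR=-160/221; mL+mR=512/9061 → advance +1; mR−mL=-13632/9061 → turn -1·90°
n=5: pose=(-10,8,N); sL=80/117, sR=80/89; mL=80/89, mR=-80/117; mL+mR=2240/10413 → advance +1; mR−mL=-16480/10413 → turn -1·90°

0 160/193 160/169 160/169 -160/193 -7 6 W
1 80/97 80/73 80/73 -80/97 -8 6 N
2 160/137 160/157 160/157 -160/137 -8 7 E
3 8/9 20/29 20/29 -8/9 -9 7 S
4 160/221 32/41 32/41 -160/221 -9 8 W
5 80/117 80/89 80/89 -80/117 -10 8 N
final -10 9 E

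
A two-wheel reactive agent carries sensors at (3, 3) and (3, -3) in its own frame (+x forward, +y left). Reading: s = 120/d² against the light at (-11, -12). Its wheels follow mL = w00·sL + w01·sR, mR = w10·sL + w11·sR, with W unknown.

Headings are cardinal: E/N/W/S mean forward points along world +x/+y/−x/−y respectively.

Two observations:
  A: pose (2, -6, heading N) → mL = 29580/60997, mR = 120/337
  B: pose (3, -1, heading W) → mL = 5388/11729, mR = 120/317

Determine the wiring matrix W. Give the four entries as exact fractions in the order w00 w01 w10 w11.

obs A: pose=(2,-6,N) → sL=120/181, sR=120/337, mL=29580/60997, mR=120/337
obs B: pose=(3,-1,W) → sL=24/37, sR=120/317, mL=5388/11729, mR=120/317
sensor matrix S = [[120/181, 120/337], [24/37, 120/317]]; det S = 14307840/715433813
solve [mL_A; mL_B] = S·[w00; w01] and [mR_A; mR_B] = S·[w10; w11]:
  w00 = 1, w01 = -1/2, w10 = 0, w11 = 1

1 -1/2 0 1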